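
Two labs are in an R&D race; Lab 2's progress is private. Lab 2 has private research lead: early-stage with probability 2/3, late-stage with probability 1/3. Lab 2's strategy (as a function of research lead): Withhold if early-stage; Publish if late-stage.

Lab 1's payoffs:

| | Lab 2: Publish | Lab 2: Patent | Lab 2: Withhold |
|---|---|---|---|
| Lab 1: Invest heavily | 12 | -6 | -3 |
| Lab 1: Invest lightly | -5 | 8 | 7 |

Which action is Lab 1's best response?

Compute Lab 1's expected payoff for each action, taking the expectation over Lab 2's type.
E[Invest heavily] = 2/3·(-3) + 1/3·(12) = 2
E[Invest lightly] = 2/3·(7) + 1/3·(-5) = 3
Best response: Invest lightly (3 is the largest).

Invest lightly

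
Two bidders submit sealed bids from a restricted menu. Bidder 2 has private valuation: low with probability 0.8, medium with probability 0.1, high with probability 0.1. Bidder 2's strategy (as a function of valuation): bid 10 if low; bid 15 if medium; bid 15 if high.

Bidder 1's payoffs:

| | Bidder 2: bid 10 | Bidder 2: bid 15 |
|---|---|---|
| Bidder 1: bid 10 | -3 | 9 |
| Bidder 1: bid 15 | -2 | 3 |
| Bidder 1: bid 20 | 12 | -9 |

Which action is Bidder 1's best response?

bid 20

E[bid 10] = 0.8·(-3) + 0.1·(9) + 0.1·(9) = -0.6
E[bid 15] = 0.8·(-2) + 0.1·(3) + 0.1·(3) = -1
E[bid 20] = 0.8·(12) + 0.1·(-9) + 0.1·(-9) = 7.8
Best response: bid 20 (7.8 is the largest).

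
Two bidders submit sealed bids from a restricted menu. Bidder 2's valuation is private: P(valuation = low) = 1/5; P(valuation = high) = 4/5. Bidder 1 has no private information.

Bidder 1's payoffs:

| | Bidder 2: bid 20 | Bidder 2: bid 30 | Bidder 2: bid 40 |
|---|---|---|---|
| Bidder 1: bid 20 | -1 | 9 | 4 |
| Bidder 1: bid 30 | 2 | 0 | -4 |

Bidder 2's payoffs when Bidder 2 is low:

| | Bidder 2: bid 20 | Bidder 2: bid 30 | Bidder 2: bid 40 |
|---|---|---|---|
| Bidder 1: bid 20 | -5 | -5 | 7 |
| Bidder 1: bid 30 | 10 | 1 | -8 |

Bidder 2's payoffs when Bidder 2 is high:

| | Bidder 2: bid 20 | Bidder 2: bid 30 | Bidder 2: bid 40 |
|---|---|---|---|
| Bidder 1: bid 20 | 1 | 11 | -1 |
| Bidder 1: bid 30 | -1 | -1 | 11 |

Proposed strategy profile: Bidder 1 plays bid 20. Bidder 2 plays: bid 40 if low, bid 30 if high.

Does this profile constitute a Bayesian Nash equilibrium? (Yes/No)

Yes

A profile is a BNE iff every type of every player is best-responding given beliefs about the other side.
Bidder 1 plays bid 20: E[bid 20] = 1/5·(4) + 4/5·(9) = 8; E[bid 30] = -4/5. Best-responding. ✓
Bidder 2 (valuation low), facing bid 20: bid 20 gives -5, bid 30 gives -5, bid 40 gives 7. Proposed bid 40 is best. ✓
Bidder 2 (valuation high), facing bid 20: bid 20 gives 1, bid 30 gives 11, bid 40 gives -1. Proposed bid 30 is best. ✓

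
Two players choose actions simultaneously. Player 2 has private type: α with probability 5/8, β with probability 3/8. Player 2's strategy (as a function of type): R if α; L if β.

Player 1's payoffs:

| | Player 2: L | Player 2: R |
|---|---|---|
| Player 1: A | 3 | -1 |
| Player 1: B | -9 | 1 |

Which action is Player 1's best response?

E[A] = 5/8·(-1) + 3/8·(3) = 1/2
E[B] = 5/8·(1) + 3/8·(-9) = -11/4
Best response: A (1/2 is the largest).

A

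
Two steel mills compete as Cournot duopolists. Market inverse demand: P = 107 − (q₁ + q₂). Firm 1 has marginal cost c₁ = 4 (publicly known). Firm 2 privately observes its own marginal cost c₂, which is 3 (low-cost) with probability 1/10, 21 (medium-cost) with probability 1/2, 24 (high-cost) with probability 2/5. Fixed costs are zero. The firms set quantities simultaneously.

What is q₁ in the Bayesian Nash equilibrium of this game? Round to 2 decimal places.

39.80

Type-c best response for Firm 2: q₂(c) = (107 − c)/2 − q₁/2.
Firm 1 maximizes expected profit; its first-order condition is 107 − 2q₁ − E[q₂] − 4 = 0.
Substituting E[q₂] and solving: E[c₂] = 20.4, so q₁ = (107 − 2·4 + 20.4)/3 = 39.8.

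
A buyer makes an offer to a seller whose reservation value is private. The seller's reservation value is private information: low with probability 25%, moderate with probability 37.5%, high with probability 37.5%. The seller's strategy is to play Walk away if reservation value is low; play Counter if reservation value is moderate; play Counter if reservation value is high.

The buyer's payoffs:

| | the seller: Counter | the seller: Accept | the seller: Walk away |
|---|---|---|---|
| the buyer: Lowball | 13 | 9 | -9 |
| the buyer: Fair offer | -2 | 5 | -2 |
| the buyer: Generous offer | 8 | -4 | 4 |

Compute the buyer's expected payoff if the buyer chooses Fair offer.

-2

Take the expectation over the seller's reservation value, weighting each type's action by its prior probability.
E[Fair offer] = 0.25·(-2) + 0.375·(-2) + 0.375·(-2) = (-0.5) + (-0.75) + (-0.75) = -2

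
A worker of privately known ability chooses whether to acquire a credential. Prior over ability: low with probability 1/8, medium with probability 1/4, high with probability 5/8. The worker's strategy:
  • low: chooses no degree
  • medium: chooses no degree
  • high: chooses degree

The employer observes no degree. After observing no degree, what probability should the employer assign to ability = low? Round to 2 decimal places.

P(no degree) = (1/8)·1 + (1/4)·1 + (5/8)·0 = 3/8
P(low | no degree) = ((1/8)·1) / (3/8) = (1/8) / (3/8) = 1/3

0.33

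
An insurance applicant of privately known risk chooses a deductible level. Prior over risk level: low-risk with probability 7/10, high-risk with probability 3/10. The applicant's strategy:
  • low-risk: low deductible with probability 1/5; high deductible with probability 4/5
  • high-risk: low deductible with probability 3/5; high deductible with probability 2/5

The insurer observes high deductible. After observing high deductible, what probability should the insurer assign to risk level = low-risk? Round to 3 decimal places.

0.824

P(high deductible) = (7/10)·(4/5) + (3/10)·(2/5) = 17/25
P(low-risk | high deductible) = ((7/10)·(4/5)) / (17/25) = (14/25) / (17/25) = 14/17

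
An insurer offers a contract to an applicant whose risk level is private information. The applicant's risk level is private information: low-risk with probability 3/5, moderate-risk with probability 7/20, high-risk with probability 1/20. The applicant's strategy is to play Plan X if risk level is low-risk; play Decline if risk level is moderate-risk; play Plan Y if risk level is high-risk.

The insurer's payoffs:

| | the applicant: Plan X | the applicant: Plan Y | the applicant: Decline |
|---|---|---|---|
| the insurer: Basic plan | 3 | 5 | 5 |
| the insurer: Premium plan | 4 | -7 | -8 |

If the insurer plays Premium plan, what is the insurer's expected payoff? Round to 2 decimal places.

-0.75

Take the expectation over the applicant's risk level, weighting each type's action by its prior probability.
E[Premium plan] = 3/5·4 + 7/20·(-8) + 1/20·(-7) = 12/5 + (-14/5) + (-7/20) = -3/4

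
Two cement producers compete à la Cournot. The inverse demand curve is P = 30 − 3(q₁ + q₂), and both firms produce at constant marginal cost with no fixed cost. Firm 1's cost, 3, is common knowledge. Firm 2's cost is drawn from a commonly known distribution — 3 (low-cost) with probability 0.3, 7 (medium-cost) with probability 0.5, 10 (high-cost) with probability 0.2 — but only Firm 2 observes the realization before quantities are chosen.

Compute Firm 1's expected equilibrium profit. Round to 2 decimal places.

34.23

Firm 2 with cost c maximizes (30 − 3(q₁+q₂) − c)·q₂, giving q₂(c) = (30 − c − 3q₁)/6.
E[c₂] = 0.3·3 + 0.5·7 + 0.2·10 = 6.4
Firm 1's FOC against E[q₂] yields q₁ = (30 − 2·3 + E[c₂])/9 = (30 − 6 + 6.4)/9 = 3.37778.
E[P] = 30 − 3·(q₁ + E[q₂]) = 13.1333; Firm 1's expected profit = (E[P] − 3)·q₁ = (13.1333 − 3)·3.37778 = 34.2281.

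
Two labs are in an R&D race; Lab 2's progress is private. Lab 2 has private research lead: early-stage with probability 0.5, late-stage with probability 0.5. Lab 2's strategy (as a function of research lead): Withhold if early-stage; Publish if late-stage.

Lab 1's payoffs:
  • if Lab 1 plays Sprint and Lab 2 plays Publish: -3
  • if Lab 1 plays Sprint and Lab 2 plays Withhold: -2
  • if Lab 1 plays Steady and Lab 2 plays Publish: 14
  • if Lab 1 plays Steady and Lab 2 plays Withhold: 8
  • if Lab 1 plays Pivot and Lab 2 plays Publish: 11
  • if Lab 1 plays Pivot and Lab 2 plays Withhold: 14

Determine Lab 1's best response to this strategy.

Compute Lab 1's expected payoff for each action, taking the expectation over Lab 2's type.
E[Sprint] = 0.5·(-2) + 0.5·(-3) = -2.5
E[Steady] = 0.5·(8) + 0.5·(14) = 11
E[Pivot] = 0.5·(14) + 0.5·(11) = 12.5
Best response: Pivot (12.5 is the largest).

Pivot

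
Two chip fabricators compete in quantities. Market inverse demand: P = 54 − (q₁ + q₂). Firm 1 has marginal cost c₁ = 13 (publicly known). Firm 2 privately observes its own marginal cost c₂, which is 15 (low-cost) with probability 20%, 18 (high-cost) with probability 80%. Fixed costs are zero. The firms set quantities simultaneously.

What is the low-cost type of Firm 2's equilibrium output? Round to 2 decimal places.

11.93

Type-c best response for Firm 2: q₂(c) = (54 − c)/2 − q₁/2.
Firm 1 maximizes expected profit; its first-order condition is 54 − 2q₁ − E[q₂] − 13 = 0.
Substituting E[q₂] and solving: E[c₂] = 17.4, so q₁ = (54 − 2·13 + 17.4)/3 = 15.1333.
q₂(low-cost) = (54 − 15 − 15.1333)/2 = 11.9333.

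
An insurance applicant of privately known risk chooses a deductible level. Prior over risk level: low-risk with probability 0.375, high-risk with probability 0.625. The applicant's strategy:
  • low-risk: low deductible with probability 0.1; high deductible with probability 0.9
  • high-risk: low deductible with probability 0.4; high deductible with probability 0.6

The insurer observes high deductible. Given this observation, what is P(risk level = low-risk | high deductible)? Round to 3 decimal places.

0.474

P(high deductible) = 0.375·0.9 + 0.625·0.6 = 0.7125
P(low-risk | high deductible) = (0.375·0.9) / 0.7125 = 0.3375 / 0.7125 = 0.473684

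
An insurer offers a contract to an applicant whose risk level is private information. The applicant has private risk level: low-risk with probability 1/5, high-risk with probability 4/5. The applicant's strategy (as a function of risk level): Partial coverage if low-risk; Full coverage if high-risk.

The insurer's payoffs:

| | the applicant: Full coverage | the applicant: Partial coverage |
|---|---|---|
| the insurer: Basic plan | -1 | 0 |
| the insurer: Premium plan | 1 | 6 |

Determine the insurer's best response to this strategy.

Premium plan

E[Basic plan] = 1/5·(0) + 4/5·(-1) = -4/5
E[Premium plan] = 1/5·(6) + 4/5·(1) = 2
Best response: Premium plan (2 is the largest).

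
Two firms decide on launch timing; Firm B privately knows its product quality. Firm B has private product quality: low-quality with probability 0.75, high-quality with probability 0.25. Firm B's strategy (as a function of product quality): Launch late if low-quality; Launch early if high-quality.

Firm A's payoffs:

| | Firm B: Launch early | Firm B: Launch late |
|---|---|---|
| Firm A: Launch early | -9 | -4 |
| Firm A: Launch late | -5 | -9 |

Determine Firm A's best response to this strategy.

Launch early

Compute Firm A's expected payoff for each action, taking the expectation over Firm B's type.
E[Launch early] = 0.75·(-4) + 0.25·(-9) = -5.25
E[Launch late] = 0.75·(-9) + 0.25·(-5) = -8
Best response: Launch early (-5.25 is the largest).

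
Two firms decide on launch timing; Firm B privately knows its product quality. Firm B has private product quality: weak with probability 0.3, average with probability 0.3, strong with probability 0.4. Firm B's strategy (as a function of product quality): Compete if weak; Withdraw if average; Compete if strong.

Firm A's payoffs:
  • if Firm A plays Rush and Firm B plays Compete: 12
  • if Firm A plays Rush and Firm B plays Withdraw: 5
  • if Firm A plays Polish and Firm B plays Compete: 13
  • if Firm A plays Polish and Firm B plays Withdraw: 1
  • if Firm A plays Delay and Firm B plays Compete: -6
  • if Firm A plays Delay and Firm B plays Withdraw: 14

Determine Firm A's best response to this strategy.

Rush

E[Rush] = 0.3·(12) + 0.3·(5) + 0.4·(12) = 9.9
E[Polish] = 0.3·(13) + 0.3·(1) + 0.4·(13) = 9.4
E[Delay] = 0.3·(-6) + 0.3·(14) + 0.4·(-6) = 0
Best response: Rush (9.9 is the largest).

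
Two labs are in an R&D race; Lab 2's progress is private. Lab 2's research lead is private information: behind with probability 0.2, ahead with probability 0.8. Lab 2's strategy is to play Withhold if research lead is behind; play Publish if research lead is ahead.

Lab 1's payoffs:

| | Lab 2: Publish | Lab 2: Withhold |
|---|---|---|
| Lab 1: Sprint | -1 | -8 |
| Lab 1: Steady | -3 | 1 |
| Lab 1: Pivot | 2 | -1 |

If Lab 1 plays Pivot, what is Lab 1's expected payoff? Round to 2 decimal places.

Take the expectation over Lab 2's research lead, weighting each type's action by its prior probability.
E[Pivot] = 0.2·(-1) + 0.8·2 = (-0.2) + 1.6 = 1.4

1.40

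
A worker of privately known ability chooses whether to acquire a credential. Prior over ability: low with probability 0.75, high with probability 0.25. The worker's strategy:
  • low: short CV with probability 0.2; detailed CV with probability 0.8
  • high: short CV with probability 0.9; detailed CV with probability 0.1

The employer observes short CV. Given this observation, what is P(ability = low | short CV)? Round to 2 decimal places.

Apply Bayes' rule using the sender's strategy as the likelihood.
P(short CV) = 0.75·0.2 + 0.25·0.9 = 0.375
P(low | short CV) = (0.75·0.2) / 0.375 = 0.15 / 0.375 = 0.4

0.40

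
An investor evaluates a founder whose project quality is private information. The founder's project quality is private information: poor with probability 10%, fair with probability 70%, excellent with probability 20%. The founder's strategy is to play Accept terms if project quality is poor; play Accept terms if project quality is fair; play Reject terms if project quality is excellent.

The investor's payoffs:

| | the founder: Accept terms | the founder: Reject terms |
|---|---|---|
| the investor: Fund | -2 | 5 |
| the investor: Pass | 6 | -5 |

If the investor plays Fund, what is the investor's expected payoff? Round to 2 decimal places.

-0.60

E[Fund] = 0.1·(-2) + 0.7·(-2) + 0.2·5 = (-0.2) + (-1.4) + 1 = -0.6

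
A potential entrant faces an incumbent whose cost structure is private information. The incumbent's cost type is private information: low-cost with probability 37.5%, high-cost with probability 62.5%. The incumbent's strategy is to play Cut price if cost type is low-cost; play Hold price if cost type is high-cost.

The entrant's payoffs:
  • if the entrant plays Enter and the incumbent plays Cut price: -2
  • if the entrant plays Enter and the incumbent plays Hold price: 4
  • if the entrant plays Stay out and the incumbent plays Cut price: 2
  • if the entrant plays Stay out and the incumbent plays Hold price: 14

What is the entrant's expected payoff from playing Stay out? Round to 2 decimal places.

E[Stay out] = 0.375·2 + 0.625·14 = 0.75 + 8.75 = 9.5

9.50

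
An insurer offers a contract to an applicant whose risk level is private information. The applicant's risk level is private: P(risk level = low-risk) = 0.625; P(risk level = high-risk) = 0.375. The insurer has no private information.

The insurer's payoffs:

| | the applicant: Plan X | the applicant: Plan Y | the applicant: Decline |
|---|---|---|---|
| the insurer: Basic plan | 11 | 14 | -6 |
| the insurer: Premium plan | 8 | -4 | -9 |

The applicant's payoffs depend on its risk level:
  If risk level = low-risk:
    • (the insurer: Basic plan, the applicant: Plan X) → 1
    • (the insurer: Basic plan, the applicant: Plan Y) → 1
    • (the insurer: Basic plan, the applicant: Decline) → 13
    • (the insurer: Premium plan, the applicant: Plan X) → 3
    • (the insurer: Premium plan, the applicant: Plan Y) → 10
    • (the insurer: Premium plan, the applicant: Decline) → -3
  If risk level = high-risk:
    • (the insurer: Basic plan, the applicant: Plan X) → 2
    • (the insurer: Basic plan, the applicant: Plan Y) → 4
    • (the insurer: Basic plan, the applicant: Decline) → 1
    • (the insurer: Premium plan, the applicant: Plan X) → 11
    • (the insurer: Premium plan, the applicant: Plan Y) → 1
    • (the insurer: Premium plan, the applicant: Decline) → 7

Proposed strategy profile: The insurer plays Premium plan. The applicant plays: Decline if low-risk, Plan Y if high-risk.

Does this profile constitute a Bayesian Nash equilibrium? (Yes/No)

The insurer plays Premium plan: E[Premium plan] = 0.625·(-9) + 0.375·(-4) = -7.125; E[Basic plan] = 1.5. Not best-responding. ✗
The applicant (risk level low-risk), facing Premium plan: Plan X gives 3, Plan Y gives 10, Decline gives -3. Proposed Decline is not best — profitable deviation exists. ✗
The applicant (risk level high-risk), facing Premium plan: Plan X gives 11, Plan Y gives 1, Decline gives 7. Proposed Plan Y is not best — profitable deviation exists. ✗

No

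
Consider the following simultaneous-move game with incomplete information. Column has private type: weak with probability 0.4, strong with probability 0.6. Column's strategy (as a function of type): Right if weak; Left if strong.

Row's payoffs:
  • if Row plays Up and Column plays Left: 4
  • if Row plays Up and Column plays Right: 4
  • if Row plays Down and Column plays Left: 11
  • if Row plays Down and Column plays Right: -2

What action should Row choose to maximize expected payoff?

E[Up] = 0.4·(4) + 0.6·(4) = 4
E[Down] = 0.4·(-2) + 0.6·(11) = 5.8
Best response: Down (5.8 is the largest).

Down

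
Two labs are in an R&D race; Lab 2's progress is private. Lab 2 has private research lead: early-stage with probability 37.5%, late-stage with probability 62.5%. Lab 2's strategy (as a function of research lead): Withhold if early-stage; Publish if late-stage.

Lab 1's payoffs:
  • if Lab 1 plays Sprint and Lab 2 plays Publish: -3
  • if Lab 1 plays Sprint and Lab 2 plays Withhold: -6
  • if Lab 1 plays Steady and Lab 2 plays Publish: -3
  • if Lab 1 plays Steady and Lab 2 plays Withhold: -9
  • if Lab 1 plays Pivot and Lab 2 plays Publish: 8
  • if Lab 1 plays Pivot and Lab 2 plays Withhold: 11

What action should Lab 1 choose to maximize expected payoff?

E[Sprint] = 0.375·(-6) + 0.625·(-3) = -4.125
E[Steady] = 0.375·(-9) + 0.625·(-3) = -5.25
E[Pivot] = 0.375·(11) + 0.625·(8) = 9.125
Best response: Pivot (9.125 is the largest).

Pivot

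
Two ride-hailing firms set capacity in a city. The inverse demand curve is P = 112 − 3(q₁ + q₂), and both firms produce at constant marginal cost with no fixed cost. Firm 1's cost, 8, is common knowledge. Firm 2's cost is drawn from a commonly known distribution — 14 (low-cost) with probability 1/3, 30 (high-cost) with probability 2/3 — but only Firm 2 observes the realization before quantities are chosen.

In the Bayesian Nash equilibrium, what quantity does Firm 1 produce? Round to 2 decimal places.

Firm 2 with cost c maximizes (112 − 3(q₁+q₂) − c)·q₂, giving q₂(c) = (112 − c − 3q₁)/6.
E[c₂] = 1/3·14 + 2/3·30 = 24.6667
Firm 1's FOC against E[q₂] yields q₁ = (112 − 2·8 + E[c₂])/9 = (112 − 16 + 24.6667)/9 = 13.4074.

13.41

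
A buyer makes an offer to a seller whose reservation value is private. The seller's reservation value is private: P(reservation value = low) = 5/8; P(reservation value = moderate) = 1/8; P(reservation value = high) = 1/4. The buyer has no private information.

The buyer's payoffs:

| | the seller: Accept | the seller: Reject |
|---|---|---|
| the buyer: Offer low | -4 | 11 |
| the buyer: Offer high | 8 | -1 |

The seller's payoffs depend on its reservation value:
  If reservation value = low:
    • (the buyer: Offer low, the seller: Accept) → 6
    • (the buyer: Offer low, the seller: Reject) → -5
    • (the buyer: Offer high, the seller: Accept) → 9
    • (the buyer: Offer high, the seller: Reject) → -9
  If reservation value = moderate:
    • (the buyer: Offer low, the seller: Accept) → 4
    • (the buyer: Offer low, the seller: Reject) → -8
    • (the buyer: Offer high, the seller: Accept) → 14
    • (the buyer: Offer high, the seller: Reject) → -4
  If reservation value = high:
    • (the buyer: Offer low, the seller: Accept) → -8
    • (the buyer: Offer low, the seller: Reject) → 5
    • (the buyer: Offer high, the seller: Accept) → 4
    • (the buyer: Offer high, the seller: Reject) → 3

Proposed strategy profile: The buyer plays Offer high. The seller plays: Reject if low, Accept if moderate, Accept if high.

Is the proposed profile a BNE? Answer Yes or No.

The buyer plays Offer high: E[Offer high] = 5/8·(-1) + 1/8·(8) + 1/4·(8) = 19/8; E[Offer low] = 43/8. Not best-responding. ✗
The seller (reservation value low), facing Offer high: Accept gives 9, Reject gives -9. Proposed Reject is not best — profitable deviation exists. ✗
The seller (reservation value moderate), facing Offer high: Accept gives 14, Reject gives -4. Proposed Accept is best. ✓
The seller (reservation value high), facing Offer high: Accept gives 4, Reject gives 3. Proposed Accept is best. ✓

No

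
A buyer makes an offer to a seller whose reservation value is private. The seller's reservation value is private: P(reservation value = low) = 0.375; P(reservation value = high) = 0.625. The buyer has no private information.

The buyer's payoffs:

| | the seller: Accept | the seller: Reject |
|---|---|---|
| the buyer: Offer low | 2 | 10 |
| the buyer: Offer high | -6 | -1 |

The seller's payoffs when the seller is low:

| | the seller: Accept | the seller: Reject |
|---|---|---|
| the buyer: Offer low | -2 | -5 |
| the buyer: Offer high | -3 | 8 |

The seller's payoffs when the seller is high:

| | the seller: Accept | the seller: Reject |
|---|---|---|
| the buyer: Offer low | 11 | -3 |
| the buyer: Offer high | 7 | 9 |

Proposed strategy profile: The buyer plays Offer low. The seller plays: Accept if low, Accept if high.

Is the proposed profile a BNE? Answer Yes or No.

The buyer plays Offer low: E[Offer low] = 0.375·(2) + 0.625·(2) = 2; E[Offer high] = -6. Best-responding. ✓
The seller (reservation value low), facing Offer low: Accept gives -2, Reject gives -5. Proposed Accept is best. ✓
The seller (reservation value high), facing Offer low: Accept gives 11, Reject gives -3. Proposed Accept is best. ✓

Yes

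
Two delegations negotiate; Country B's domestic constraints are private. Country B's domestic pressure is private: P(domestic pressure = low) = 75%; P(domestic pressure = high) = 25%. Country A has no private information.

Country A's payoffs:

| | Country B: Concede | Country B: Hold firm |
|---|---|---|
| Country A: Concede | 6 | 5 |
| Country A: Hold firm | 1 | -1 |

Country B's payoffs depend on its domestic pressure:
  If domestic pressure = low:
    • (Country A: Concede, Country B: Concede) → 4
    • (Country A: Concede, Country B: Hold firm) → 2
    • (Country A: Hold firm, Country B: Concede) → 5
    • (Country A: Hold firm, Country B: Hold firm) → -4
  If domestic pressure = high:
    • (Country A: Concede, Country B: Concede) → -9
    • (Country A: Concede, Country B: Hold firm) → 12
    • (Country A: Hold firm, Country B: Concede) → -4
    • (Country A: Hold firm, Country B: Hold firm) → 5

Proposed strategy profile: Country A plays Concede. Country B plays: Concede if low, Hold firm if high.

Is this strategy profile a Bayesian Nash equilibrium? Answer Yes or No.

Yes

A profile is a BNE iff every type of every player is best-responding given beliefs about the other side.
Country A plays Concede: E[Concede] = 0.75·(6) + 0.25·(5) = 5.75; E[Hold firm] = 0.5. Best-responding. ✓
Country B (domestic pressure low), facing Concede: Concede gives 4, Hold firm gives 2. Proposed Concede is best. ✓
Country B (domestic pressure high), facing Concede: Concede gives -9, Hold firm gives 12. Proposed Hold firm is best. ✓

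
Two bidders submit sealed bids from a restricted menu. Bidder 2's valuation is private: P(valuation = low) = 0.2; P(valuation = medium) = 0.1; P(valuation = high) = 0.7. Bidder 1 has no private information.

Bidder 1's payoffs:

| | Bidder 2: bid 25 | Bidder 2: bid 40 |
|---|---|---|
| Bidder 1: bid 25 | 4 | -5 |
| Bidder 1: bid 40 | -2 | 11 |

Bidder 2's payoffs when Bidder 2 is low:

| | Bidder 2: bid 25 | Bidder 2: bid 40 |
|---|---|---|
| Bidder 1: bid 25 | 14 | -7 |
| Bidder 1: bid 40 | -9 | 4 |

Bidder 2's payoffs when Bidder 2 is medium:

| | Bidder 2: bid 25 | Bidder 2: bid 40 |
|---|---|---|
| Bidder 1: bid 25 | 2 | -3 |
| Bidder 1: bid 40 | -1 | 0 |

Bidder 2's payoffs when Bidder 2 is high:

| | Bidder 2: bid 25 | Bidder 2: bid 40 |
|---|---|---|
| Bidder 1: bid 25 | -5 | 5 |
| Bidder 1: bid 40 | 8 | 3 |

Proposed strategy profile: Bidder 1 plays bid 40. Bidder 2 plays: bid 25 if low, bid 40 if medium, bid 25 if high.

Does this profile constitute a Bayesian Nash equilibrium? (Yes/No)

Bidder 1 plays bid 40: E[bid 40] = 0.2·(-2) + 0.1·(11) + 0.7·(-2) = -0.7; E[bid 25] = 3.1. Not best-responding. ✗
Bidder 2 (valuation low), facing bid 40: bid 25 gives -9, bid 40 gives 4. Proposed bid 25 is not best — profitable deviation exists. ✗
Bidder 2 (valuation medium), facing bid 40: bid 25 gives -1, bid 40 gives 0. Proposed bid 40 is best. ✓
Bidder 2 (valuation high), facing bid 40: bid 25 gives 8, bid 40 gives 3. Proposed bid 25 is best. ✓

No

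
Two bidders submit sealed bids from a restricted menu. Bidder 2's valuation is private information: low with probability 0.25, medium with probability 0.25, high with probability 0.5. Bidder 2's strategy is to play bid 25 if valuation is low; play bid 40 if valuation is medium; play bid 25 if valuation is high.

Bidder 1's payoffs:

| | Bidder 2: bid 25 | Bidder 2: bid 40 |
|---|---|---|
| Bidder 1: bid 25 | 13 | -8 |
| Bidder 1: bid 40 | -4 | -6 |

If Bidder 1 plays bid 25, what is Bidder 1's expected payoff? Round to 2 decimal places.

7.75

Take the expectation over Bidder 2's valuation, weighting each type's action by its prior probability.
E[bid 25] = 0.25·13 + 0.25·(-8) + 0.5·13 = 3.25 + (-2) + 6.5 = 7.75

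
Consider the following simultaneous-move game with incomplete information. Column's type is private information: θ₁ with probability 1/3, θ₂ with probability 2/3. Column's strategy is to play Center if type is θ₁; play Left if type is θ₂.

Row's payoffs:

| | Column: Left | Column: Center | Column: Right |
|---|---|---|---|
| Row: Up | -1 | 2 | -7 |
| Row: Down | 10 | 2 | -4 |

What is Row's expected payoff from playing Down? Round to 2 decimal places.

E[Down] = 1/3·2 + 2/3·10 = 2/3 + 20/3 = 22/3

7.33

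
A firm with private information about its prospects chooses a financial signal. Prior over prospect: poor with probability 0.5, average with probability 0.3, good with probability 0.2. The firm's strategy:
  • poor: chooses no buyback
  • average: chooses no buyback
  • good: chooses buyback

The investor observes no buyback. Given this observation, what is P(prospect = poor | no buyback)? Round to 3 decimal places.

Apply Bayes' rule using the sender's strategy as the likelihood.
P(no buyback) = 0.5·1 + 0.3·1 + 0.2·0 = 0.8
P(poor | no buyback) = (0.5·1) / 0.8 = 0.5 / 0.8 = 0.625

0.625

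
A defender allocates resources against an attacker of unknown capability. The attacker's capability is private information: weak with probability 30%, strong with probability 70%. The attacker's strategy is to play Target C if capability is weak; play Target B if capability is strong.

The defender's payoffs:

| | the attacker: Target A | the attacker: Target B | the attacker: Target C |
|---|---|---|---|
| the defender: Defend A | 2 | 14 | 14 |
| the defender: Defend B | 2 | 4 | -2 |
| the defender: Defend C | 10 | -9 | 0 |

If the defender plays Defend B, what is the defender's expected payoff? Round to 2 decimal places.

2.20

E[Defend B] = 0.3·(-2) + 0.7·4 = (-0.6) + 2.8 = 2.2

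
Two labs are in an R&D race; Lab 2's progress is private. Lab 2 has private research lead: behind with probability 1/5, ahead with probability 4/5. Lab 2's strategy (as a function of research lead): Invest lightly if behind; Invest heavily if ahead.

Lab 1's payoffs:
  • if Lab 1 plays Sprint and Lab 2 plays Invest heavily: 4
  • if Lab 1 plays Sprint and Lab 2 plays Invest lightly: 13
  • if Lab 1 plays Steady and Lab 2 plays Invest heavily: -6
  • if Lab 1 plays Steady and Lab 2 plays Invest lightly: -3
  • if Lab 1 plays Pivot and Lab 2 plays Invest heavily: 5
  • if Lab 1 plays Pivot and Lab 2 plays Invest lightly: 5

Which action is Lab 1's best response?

Sprint

E[Sprint] = 1/5·(13) + 4/5·(4) = 29/5
E[Steady] = 1/5·(-3) + 4/5·(-6) = -27/5
E[Pivot] = 1/5·(5) + 4/5·(5) = 5
Best response: Sprint (29/5 is the largest).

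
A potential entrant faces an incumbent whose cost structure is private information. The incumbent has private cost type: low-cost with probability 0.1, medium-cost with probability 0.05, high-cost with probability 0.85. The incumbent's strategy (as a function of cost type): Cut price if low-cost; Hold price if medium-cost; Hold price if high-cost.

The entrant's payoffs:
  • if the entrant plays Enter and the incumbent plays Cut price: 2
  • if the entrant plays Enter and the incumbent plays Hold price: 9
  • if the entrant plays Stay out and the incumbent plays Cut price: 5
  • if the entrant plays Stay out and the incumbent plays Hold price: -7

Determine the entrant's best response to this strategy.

E[Enter] = 0.1·(2) + 0.05·(9) + 0.85·(9) = 8.3
E[Stay out] = 0.1·(5) + 0.05·(-7) + 0.85·(-7) = -5.8
Best response: Enter (8.3 is the largest).

Enter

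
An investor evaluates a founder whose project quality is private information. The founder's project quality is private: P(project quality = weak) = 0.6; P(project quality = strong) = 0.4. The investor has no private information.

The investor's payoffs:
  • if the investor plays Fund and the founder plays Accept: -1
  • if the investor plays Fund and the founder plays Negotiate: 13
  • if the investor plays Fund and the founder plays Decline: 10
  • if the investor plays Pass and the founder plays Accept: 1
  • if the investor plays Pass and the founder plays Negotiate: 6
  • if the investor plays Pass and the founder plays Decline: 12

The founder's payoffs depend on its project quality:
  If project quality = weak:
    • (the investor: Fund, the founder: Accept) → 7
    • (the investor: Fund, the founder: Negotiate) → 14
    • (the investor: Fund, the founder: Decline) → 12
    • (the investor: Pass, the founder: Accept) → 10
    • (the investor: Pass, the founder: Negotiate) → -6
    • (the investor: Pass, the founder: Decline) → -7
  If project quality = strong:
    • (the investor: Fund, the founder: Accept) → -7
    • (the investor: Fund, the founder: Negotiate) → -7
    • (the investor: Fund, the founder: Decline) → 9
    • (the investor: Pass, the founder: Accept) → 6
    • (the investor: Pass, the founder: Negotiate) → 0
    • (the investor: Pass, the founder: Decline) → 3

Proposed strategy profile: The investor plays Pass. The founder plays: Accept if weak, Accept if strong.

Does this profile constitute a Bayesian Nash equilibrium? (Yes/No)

The investor plays Pass: E[Pass] = 0.6·(1) + 0.4·(1) = 1; E[Fund] = -1. Best-responding. ✓
The founder (project quality weak), facing Pass: Accept gives 10, Negotiate gives -6, Decline gives -7. Proposed Accept is best. ✓
The founder (project quality strong), facing Pass: Accept gives 6, Negotiate gives 0, Decline gives 3. Proposed Accept is best. ✓

Yes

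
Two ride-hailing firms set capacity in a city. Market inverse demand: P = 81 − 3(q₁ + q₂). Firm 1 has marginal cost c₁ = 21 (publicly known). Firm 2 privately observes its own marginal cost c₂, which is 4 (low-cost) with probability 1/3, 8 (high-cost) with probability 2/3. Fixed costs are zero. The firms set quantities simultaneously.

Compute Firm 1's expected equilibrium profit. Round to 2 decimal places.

Firm 2 with cost c maximizes (81 − 3(q₁+q₂) − c)·q₂, giving q₂(c) = (81 − c − 3q₁)/6.
E[c₂] = 1/3·4 + 2/3·8 = 6.66667
Firm 1's FOC against E[q₂] yields q₁ = (81 − 2·21 + E[c₂])/9 = (81 − 42 + 6.66667)/9 = 5.07407.
E[P] = 81 − 3·(q₁ + E[q₂]) = 36.2222; Firm 1's expected profit = (E[P] − 21)·q₁ = (36.2222 − 21)·5.07407 = 77.2387.

77.24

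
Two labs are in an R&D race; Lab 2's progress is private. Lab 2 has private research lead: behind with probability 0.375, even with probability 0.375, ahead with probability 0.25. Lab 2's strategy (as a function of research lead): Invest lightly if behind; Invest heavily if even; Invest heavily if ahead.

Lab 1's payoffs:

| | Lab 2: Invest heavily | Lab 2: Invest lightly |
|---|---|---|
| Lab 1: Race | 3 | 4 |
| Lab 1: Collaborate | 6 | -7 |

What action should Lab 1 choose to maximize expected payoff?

E[Race] = 0.375·(4) + 0.375·(3) + 0.25·(3) = 3.375
E[Collaborate] = 0.375·(-7) + 0.375·(6) + 0.25·(6) = 1.125
Best response: Race (3.375 is the largest).

Race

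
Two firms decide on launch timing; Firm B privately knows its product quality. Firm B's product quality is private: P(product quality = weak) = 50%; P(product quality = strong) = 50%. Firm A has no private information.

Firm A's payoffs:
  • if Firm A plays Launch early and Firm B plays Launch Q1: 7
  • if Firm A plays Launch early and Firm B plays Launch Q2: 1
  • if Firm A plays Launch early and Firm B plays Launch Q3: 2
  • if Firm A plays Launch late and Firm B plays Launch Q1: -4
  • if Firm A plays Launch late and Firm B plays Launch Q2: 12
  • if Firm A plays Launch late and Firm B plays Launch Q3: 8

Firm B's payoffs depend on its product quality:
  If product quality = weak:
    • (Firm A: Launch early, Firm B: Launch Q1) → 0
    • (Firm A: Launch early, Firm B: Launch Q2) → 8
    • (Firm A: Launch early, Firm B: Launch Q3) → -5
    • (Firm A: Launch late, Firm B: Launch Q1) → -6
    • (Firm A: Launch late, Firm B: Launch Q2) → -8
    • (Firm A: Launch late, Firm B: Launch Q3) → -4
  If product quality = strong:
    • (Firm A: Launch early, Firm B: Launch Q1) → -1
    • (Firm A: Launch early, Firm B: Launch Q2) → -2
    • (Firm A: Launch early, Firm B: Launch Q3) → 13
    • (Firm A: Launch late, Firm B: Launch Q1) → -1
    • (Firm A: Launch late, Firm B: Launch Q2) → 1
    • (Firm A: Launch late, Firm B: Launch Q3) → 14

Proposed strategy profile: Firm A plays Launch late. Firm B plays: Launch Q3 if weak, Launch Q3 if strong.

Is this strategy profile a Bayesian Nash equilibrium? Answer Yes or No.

Firm A plays Launch late: E[Launch late] = 0.5·(8) + 0.5·(8) = 8; E[Launch early] = 2. Best-responding. ✓
Firm B (product quality weak), facing Launch late: Launch Q1 gives -6, Launch Q2 gives -8, Launch Q3 gives -4. Proposed Launch Q3 is best. ✓
Firm B (product quality strong), facing Launch late: Launch Q1 gives -1, Launch Q2 gives 1, Launch Q3 gives 14. Proposed Launch Q3 is best. ✓

Yes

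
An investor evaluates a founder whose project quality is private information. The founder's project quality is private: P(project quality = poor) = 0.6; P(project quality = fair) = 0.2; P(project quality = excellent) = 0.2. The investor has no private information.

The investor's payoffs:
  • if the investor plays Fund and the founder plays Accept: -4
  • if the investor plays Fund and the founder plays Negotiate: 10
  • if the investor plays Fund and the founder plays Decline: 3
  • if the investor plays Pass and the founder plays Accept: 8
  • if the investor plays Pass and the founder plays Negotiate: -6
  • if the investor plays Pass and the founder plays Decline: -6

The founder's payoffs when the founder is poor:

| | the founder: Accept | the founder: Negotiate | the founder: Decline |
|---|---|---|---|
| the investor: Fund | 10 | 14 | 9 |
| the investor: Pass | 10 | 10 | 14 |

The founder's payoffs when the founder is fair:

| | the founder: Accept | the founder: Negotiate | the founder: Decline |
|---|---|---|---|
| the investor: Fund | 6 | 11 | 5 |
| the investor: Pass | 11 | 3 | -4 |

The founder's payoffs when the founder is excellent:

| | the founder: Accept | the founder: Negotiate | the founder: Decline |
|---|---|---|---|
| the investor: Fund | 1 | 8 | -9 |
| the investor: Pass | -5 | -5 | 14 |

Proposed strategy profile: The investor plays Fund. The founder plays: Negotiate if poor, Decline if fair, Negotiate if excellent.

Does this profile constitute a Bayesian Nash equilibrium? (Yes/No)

A profile is a BNE iff every type of every player is best-responding given beliefs about the other side.
The investor plays Fund: E[Fund] = 0.6·(10) + 0.2·(3) + 0.2·(10) = 8.6; E[Pass] = -6. Best-responding. ✓
The founder (project quality poor), facing Fund: Accept gives 10, Negotiate gives 14, Decline gives 9. Proposed Negotiate is best. ✓
The founder (project quality fair), facing Fund: Accept gives 6, Negotiate gives 11, Decline gives 5. Proposed Decline is not best — profitable deviation exists. ✗
The founder (project quality excellent), facing Fund: Accept gives 1, Negotiate gives 8, Decline gives -9. Proposed Negotiate is best. ✓

No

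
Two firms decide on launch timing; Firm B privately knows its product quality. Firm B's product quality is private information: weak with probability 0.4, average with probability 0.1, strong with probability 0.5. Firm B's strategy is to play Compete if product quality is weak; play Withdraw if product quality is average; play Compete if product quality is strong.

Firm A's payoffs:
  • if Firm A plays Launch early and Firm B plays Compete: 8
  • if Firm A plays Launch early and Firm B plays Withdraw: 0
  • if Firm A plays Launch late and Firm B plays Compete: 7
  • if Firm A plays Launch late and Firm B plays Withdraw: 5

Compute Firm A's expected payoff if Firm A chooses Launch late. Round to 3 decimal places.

6.800

Take the expectation over Firm B's product quality, weighting each type's action by its prior probability.
E[Launch late] = 0.4·7 + 0.1·5 + 0.5·7 = 2.8 + 0.5 + 3.5 = 6.8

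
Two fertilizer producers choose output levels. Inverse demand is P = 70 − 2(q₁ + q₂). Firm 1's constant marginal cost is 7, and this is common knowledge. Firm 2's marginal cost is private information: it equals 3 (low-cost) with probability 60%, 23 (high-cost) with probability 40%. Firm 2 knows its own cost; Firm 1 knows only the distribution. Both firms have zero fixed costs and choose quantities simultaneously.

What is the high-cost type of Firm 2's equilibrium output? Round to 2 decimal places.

6.17

Type-c best response for Firm 2: q₂(c) = (70 − c)/4 − q₁/2.
Firm 1 maximizes expected profit; its first-order condition is 70 − 4q₁ − 2E[q₂] − 7 = 0.
Substituting E[q₂] and solving: E[c₂] = 11, so q₁ = (70 − 2·7 + 11)/6 = 11.1667.
q₂(high-cost) = (70 − 23 − 2·11.1667)/4 = 6.16667.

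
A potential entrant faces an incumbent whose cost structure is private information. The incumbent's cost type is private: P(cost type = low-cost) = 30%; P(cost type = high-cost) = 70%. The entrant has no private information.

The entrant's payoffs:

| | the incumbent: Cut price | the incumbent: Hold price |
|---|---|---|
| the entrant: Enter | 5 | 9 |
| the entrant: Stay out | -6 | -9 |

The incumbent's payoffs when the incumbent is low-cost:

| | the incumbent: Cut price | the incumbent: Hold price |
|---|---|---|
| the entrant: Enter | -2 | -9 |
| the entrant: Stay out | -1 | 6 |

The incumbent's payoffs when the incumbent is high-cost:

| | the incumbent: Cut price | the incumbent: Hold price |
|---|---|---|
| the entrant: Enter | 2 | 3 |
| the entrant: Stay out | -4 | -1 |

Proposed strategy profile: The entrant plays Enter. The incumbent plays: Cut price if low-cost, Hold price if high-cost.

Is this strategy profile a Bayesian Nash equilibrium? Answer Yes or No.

The entrant plays Enter: E[Enter] = 0.3·(5) + 0.7·(9) = 7.8; E[Stay out] = -8.1. Best-responding. ✓
The incumbent (cost type low-cost), facing Enter: Cut price gives -2, Hold price gives -9. Proposed Cut price is best. ✓
The incumbent (cost type high-cost), facing Enter: Cut price gives 2, Hold price gives 3. Proposed Hold price is best. ✓

Yes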